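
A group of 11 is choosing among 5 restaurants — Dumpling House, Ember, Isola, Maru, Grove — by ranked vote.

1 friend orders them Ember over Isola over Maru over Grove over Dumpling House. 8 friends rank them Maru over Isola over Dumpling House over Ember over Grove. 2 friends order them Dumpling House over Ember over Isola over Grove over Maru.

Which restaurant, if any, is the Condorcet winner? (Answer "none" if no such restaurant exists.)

Pairwise majorities:
Dumpling House vs Ember: Dumpling House preferred on 8+2 = 10 ballots; Dumpling House wins 10–1.
Dumpling House vs Isola: 2 for Dumpling House, 9 for Isola — Isola by 9–2.
Dumpling House vs Maru: Maru wins 9–2.
Dumpling House vs Grove: 8+2 = 10 for Dumpling House, 1 for Grove — Dumpling House by 10–1.
Ember vs Isola: Isola, 8–3.
Ember vs Maru: Ember preferred on 1+2 = 3 ballots; Maru wins 8–3.
Ember vs Grove: 1+8+2 = 11 for Ember, 0 for Grove — Ember by 11–0.
Isola vs Maru: 1+2 = 3 for Isola, 8 for Maru — Maru by 8–3.
Isola vs Grove: Isola, 11–0.
Maru vs Grove: 9 to 2, Maru.
Maru beats each of Dumpling House, Ember, Isola, Grove — Maru is the Condorcet winner.

Maru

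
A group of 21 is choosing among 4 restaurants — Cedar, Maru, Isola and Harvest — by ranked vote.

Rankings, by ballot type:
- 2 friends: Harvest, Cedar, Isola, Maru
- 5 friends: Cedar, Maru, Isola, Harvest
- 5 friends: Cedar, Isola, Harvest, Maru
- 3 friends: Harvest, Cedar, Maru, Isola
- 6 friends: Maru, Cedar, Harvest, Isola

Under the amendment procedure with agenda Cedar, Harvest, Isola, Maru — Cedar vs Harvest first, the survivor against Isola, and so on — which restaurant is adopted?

Round 1: Cedar vs Harvest — 16–5, Cedar advances.
Round 2: Cedar vs Isola — 21–0, Cedar advances.
Round 3: Cedar vs Maru — 15–6, Cedar advances.
Cedar survives the agenda.

Cedar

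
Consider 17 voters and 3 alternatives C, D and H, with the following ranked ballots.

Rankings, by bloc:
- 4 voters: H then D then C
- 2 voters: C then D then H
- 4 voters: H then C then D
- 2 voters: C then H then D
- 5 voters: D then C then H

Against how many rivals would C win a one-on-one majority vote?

C against each rival (17 voters):
C vs D: D wins 9–8.
C vs H: 9 to 8, C.
C beats H; loses to D — 1 pairwise win.

1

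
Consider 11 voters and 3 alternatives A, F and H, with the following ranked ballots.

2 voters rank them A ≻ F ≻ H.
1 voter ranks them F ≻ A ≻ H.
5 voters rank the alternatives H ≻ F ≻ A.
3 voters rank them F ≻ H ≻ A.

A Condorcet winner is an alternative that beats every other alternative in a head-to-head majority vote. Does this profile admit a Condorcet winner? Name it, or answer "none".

Pairwise majorities:
A vs F: A is ranked higher on 2 ballots, F on 9. F wins 9–2.
A–H: H 8–3.
F vs H: 2+1+3 = 6 for F, 5 for H — F by 6–5.
F beats each of A, H — F is the Condorcet winner.

F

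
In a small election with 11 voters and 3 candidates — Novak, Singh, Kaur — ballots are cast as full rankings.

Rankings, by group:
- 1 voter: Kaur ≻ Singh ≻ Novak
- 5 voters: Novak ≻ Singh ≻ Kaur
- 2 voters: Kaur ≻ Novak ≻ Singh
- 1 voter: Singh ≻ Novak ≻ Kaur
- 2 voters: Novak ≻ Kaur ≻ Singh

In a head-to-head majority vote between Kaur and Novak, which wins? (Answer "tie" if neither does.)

Novak

Ballots ranking Kaur above Novak: 1 + 2 = 3.
Ballots ranking Novak above Kaur: 11 − 3 = 8.
Novak wins the head-to-head 8–3.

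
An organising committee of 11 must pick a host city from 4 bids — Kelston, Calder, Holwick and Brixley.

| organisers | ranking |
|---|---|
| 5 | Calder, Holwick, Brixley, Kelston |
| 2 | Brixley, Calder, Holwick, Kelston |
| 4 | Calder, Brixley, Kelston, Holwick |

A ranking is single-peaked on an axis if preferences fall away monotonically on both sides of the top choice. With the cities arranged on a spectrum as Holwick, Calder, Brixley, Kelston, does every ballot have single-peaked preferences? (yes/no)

Axis positions: Holwick=1, Calder=2, Brixley=3, Kelston=4.
Ballot type 1 (peak Calder at position 2): ranking walks positions 2-1-3-4, expanding outward from the peak — single-peaked.
Ballot type 2 (peak Brixley at position 3): ranking walks positions 3-2-1-4, expanding outward from the peak — single-peaked.
Ballot type 3 (peak Calder at position 2): ranking walks positions 2-3-4-1, expanding outward from the peak — single-peaked.
Every ranking is single-peaked on this axis.

yes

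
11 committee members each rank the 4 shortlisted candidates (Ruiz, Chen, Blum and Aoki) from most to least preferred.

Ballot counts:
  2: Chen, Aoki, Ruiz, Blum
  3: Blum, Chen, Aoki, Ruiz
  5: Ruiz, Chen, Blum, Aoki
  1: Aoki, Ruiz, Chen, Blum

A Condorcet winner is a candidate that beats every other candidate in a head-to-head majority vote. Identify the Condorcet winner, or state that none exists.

none

Check each pair by majority over 11 ballots:
Ruiz vs Chen: Ruiz, 6–5.
Ruiz vs Blum: Ruiz wins 8–3.
Ruiz vs Aoki: Aoki wins 6–5.
Chen vs Blum: Chen wins 8–3.
Chen–Aoki: Chen 10–1.
Blum vs Aoki: Blum, 8–3.
Each candidate drops at least one matchup (Ruiz loses to Aoki; Chen loses to Ruiz; Blum loses to Ruiz; Aoki loses to Chen); the cycle Ruiz beats Chen beats Aoki beats Ruiz rules out a Condorcet winner.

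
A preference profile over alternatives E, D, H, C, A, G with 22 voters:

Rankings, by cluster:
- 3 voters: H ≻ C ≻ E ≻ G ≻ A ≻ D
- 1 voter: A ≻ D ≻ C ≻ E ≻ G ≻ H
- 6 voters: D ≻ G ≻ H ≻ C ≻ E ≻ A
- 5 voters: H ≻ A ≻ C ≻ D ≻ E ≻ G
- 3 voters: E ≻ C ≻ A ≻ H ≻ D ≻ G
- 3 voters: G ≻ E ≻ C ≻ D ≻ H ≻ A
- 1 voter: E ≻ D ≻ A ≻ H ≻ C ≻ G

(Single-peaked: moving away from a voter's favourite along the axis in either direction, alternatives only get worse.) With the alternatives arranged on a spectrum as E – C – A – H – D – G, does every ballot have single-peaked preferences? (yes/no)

no

Axis positions: E=1, C=2, A=3, H=4, D=5, G=6.
Cluster 1: ranking walks positions 4-2-1-6-3-5; C is ranked above A even though A lies between C and the peak H on the axis — preferences dip and rise again. Not single-peaked.
Cluster 2: ranking walks positions 3-5-2-1-6-4; D is ranked above H even though H lies between D and the peak A on the axis — preferences dip and rise again. Not single-peaked.
Cluster 3: ranking walks positions 5-6-4-2-1-3; C is ranked above A even though A lies between C and the peak D on the axis — preferences dip and rise again. Not single-peaked.
Cluster 4 (peak H at position 4): ranking walks positions 4-3-2-5-1-6, expanding outward from the peak — single-peaked.
Cluster 5 (peak E at position 1): ranking walks positions 1-2-3-4-5-6, expanding outward from the peak — single-peaked.
Cluster 6: ranking walks positions 6-1-2-5-4-3; E is ranked above D even though D lies between E and the peak G on the axis — preferences dip and rise again. Not single-peaked.
Cluster 7: ranking walks positions 1-5-3-4-2-6; D is ranked above C even though C lies between D and the peak E on the axis — preferences dip and rise again. Not single-peaked.
Cluster 1 violates single-peakedness, so the profile is not single-peaked on this axis.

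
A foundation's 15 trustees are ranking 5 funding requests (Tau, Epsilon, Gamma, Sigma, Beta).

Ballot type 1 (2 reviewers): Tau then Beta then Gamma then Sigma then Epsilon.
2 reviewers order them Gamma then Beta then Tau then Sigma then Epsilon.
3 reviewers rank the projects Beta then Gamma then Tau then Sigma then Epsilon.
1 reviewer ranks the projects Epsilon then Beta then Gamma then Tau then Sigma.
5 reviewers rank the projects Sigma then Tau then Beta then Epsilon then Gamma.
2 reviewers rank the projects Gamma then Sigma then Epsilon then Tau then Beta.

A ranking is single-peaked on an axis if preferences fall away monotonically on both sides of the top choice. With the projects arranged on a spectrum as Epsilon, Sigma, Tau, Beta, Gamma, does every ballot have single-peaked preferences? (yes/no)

no

Axis positions: Epsilon=1, Sigma=2, Tau=3, Beta=4, Gamma=5.
Ballot type 1 (peak Tau at position 3): ranking walks positions 3-4-5-2-1, expanding outward from the peak — single-peaked.
Ballot type 2 (peak Gamma at position 5): ranking walks positions 5-4-3-2-1, expanding outward from the peak — single-peaked.
Ballot type 3 (peak Beta at position 4): ranking walks positions 4-5-3-2-1, expanding outward from the peak — single-peaked.
Ballot type 4: ranking walks positions 1-4-5-3-2; Beta is ranked above Sigma even though Sigma lies between Beta and the peak Epsilon on the axis — preferences dip and rise again. Not single-peaked.
Ballot type 5 (peak Sigma at position 2): ranking walks positions 2-3-4-1-5, expanding outward from the peak — single-peaked.
Ballot type 6: ranking walks positions 5-2-1-3-4; Sigma is ranked above Beta even though Beta lies between Sigma and the peak Gamma on the axis — preferences dip and rise again. Not single-peaked.
Ballot type 4 violates single-peakedness, so the profile is not single-peaked on this axis.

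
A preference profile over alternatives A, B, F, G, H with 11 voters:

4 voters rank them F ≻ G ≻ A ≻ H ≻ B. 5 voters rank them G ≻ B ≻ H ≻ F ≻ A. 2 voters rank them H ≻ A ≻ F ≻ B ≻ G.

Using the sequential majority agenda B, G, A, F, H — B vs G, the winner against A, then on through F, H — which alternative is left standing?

H

Round 1: B vs G — 2–9, G advances.
Round 2: G vs A — 9–2, G advances.
Round 3: G vs F — 5–6, F advances.
Round 4: F vs H — 4–7, H advances.
H survives the agenda.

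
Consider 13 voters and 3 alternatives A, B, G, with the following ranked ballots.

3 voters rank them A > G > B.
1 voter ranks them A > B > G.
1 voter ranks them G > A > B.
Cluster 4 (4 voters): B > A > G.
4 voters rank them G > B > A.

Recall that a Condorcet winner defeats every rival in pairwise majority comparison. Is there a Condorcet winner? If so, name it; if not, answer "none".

Pairwise majorities:
A–B: B 8–5.
A vs G: A, 8–5.
B vs G: G, 8–5.
Every alternative loses at least once (A loses to B; B loses to G; G loses to A). The majority relation contains the cycle A > G > B > A, so there is no Condorcet winner.

none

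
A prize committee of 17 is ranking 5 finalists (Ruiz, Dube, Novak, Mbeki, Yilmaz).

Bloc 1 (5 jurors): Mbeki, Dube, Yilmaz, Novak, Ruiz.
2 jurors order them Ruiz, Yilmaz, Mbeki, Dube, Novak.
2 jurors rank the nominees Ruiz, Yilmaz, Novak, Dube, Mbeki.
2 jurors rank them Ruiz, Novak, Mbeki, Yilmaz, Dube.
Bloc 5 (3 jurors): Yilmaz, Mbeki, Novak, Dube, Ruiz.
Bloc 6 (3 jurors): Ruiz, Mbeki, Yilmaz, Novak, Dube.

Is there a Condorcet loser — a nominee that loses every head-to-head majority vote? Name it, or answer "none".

Head-to-head results (17 jurors):
Ruiz vs Dube: 2+2+2+3 = 9 for Ruiz, 8 for Dube — Ruiz by 9–8.
Ruiz vs Novak: Ruiz, 9–8.
Ruiz vs Mbeki: Ruiz, 9–8.
Ruiz vs Yilmaz: Ruiz is ranked higher on 2+2+2+3 = 9 ballots, Yilmaz on 8. Ruiz wins 9–8.
Dube vs Novak: Dube is ranked higher on 5+2 = 7 ballots, Novak on 10. Novak wins 10–7.
Dube–Mbeki: Mbeki 15–2.
Dube–Yilmaz: Yilmaz 12–5.
Novak vs Mbeki: Novak preferred on 2+2 = 4 ballots; Mbeki wins 13–4.
Novak vs Yilmaz: 2 for Novak, 15 for Yilmaz — Yilmaz by 15–2.
Mbeki vs Yilmaz: Mbeki wins 10–7.
Dube is beaten in every head-to-head and is the Condorcet loser.

Dube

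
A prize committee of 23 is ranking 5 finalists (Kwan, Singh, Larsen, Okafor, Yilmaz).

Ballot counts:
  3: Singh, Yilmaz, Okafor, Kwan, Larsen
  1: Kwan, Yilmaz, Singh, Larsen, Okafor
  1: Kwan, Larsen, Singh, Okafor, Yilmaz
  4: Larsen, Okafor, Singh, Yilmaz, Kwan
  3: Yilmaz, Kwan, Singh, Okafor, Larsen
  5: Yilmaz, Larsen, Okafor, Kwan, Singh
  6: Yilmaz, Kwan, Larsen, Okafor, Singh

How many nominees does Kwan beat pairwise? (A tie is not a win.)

Kwan against each rival (23 jurors):
Kwan vs Singh: Kwan preferred on 1+1+3+5+6 = 16 ballots; Kwan wins 16–7.
Kwan vs Larsen: Kwan, 14–9.
Kwan vs Okafor: Okafor wins 12–11.
Kwan vs Yilmaz: 1+1 = 2 for Kwan, 21 for Yilmaz — Yilmaz by 21–2.
Kwan beats Singh, Larsen; loses to Okafor, Yilmaz — 2 pairwise wins.

2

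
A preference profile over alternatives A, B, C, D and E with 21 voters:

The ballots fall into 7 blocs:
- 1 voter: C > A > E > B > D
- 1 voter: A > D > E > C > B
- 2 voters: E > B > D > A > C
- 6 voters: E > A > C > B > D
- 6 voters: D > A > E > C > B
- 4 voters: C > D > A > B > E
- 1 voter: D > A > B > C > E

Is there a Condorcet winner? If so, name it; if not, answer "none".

Check each pair by majority over 21 ballots:
A vs B: 19 to 2, A.
A vs C: 1+2+6+6+1 = 16 for A, 5 for C — A by 16–5.
A vs D: D wins 13–8.
A vs E: A is ranked higher on 1+1+6+4+1 = 13 ballots, E on 8. A wins 13–8.
B vs C: C wins 18–3.
B vs D: D wins 12–9.
B vs E: 5 to 16, E.
C–D: C 11–10.
C vs E: E, 15–6.
D vs E: 1+6+4+1 = 12 for D, 9 for E — D by 12–9.
Every alternative loses at least once (A loses to D; B loses to A; C loses to A; D loses to C; E loses to A). The majority relation contains the cycle A → C → D → A, so there is no Condorcet winner.

none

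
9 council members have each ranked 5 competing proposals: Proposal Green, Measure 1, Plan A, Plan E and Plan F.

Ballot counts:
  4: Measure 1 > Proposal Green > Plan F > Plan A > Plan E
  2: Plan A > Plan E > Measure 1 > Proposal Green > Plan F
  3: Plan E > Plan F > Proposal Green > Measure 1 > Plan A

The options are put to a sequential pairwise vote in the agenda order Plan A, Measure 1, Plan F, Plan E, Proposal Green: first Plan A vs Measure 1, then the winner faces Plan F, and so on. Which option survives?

Round 1: Plan A vs Measure 1 — 2–7, Measure 1 advances.
Round 2: Measure 1 vs Plan F — 6–3, Measure 1 advances.
Round 3: Measure 1 vs Plan E — 4–5, Plan E advances.
Round 4: Plan E vs Proposal Green — 5–4, Plan E advances.
The agenda winner is Plan E.

Plan E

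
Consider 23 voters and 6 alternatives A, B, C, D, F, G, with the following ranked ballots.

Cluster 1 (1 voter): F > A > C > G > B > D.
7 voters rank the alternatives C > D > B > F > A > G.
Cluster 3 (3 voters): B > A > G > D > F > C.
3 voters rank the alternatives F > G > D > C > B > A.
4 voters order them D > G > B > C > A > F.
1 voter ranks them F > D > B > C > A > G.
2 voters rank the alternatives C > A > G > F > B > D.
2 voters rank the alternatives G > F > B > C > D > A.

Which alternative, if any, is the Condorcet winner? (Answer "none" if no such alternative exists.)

Pairwise majorities:
A vs B: B, 20–3.
A vs C: C, 19–4.
A vs D: D, 17–6.
A vs F: F, 14–9.
A–G: A 14–9.
B–C: C 13–10.
B vs D: D wins 15–8.
B vs F: B wins 14–9.
B vs G: G, 12–11.
C vs D: C, 12–11.
C vs F: C, 13–10.
C vs G: G, 12–11.
D vs F: D wins 14–9.
D–G: D 12–11.
F vs G: F, 12–11.
No alternative is unbeaten: A loses to B; B loses to C; C loses to G; D loses to C; F loses to B; G loses to A. In particular A → G → B → A is a majority cycle — no Condorcet winner exists.

none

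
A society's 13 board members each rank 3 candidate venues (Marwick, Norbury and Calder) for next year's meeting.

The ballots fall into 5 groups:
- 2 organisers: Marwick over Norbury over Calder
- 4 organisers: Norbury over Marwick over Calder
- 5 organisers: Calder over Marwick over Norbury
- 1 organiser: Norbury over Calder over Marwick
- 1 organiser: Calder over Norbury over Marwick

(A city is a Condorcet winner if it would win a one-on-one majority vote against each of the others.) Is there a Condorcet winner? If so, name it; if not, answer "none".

Head-to-head results (13 organisers):
Marwick vs Norbury: Marwick preferred on 2+5 = 7 ballots; Marwick wins 7–6.
Marwick vs Calder: Marwick preferred on 2+4 = 6 ballots; Calder wins 7–6.
Norbury vs Calder: Norbury preferred on 2+4+1 = 7 ballots; Norbury wins 7–6.
Each city drops at least one matchup (Marwick loses to Calder; Norbury loses to Marwick; Calder loses to Norbury); the cycle Marwick > Norbury > Calder > Marwick rules out a Condorcet winner.

none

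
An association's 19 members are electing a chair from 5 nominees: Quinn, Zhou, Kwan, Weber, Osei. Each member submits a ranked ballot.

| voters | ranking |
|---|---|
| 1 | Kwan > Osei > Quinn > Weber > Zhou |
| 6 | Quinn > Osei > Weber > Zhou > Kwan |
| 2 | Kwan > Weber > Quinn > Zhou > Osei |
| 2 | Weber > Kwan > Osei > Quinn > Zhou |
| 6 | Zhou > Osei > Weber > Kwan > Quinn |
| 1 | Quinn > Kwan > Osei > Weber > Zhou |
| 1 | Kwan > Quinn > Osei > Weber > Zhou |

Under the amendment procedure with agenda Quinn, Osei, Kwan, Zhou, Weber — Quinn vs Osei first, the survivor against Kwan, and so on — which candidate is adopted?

Round 1: Quinn vs Osei — 10–9, Quinn advances.
Round 2: Quinn vs Kwan — 7–12, Kwan advances.
Round 3: Kwan vs Zhou — 7–12, Zhou advances.
Round 4: Zhou vs Weber — 6–13, Weber advances.
Weber survives the agenda.

Weber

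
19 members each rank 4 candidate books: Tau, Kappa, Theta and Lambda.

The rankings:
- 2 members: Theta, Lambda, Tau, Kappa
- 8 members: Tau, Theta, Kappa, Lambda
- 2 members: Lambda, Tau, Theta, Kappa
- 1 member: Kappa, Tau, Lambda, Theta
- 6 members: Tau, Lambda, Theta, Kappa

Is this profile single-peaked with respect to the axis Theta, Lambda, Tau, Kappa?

no

Axis positions: Theta=1, Lambda=2, Tau=3, Kappa=4.
Cluster 1 (peak Theta at position 1): ranking walks positions 1-2-3-4, expanding outward from the peak — single-peaked.
Cluster 2: ranking walks positions 3-1-4-2; Theta is ranked above Lambda even though Lambda lies between Theta and the peak Tau on the axis — preferences dip and rise again. Not single-peaked.
Cluster 3 (peak Lambda at position 2): ranking walks positions 2-3-1-4, expanding outward from the peak — single-peaked.
Cluster 4 (peak Kappa at position 4): ranking walks positions 4-3-2-1, expanding outward from the peak — single-peaked.
Cluster 5 (peak Tau at position 3): ranking walks positions 3-2-1-4, expanding outward from the peak — single-peaked.
Cluster 2 violates single-peakedness, so the profile is not single-peaked on this axis.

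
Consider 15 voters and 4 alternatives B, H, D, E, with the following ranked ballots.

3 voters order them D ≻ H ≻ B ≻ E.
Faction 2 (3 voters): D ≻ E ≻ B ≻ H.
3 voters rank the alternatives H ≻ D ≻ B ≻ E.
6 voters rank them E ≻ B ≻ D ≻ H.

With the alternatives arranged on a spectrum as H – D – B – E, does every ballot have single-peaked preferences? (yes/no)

Axis positions: H=1, D=2, B=3, E=4.
Faction 1 (peak D at position 2): ranking walks positions 2-1-3-4, expanding outward from the peak — single-peaked.
Faction 2: ranking walks positions 2-4-3-1; E is ranked above B even though B lies between E and the peak D on the axis — preferences dip and rise again. Not single-peaked.
Faction 3 (peak H at position 1): ranking walks positions 1-2-3-4, expanding outward from the peak — single-peaked.
Faction 4 (peak E at position 4): ranking walks positions 4-3-2-1, expanding outward from the peak — single-peaked.
Faction 2 violates single-peakedness, so the profile is not single-peaked on this axis.

no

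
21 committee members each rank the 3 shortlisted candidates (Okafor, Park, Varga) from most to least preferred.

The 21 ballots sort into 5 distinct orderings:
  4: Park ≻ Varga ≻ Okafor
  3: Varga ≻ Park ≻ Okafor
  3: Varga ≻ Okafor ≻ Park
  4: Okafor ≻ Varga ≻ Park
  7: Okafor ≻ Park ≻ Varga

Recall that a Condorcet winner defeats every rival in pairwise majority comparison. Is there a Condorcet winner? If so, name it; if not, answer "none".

Head-to-head results (21 committee members):
Okafor vs Park: Okafor preferred on 3+4+7 = 14 ballots; Okafor wins 14–7.
Okafor vs Varga: Okafor preferred on 4+7 = 11 ballots; Okafor wins 11–10.
Park vs Varga: 11 to 10, Park.
Only Okafor has no losses; Okafor is the Condorcet winner.

Okafor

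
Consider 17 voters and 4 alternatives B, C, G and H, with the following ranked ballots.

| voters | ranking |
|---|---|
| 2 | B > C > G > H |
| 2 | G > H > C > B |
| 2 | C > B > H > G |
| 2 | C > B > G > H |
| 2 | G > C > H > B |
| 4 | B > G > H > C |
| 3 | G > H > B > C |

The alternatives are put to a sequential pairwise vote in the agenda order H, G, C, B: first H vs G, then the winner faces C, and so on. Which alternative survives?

Round 1: H vs G — 2–15, G advances.
Round 2: G vs C — 11–6, G advances.
Round 3: G vs B — 7–10, B advances.
B survives the agenda.

B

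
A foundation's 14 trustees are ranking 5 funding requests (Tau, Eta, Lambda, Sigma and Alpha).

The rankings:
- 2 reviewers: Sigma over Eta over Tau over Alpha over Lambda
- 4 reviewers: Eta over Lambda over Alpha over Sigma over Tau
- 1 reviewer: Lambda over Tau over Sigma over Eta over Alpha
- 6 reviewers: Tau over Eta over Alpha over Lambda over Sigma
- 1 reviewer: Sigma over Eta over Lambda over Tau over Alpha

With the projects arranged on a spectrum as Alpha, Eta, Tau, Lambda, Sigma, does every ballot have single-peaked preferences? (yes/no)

Axis positions: Alpha=1, Eta=2, Tau=3, Lambda=4, Sigma=5.
Cluster 1: ranking walks positions 5-2-3-1-4; Eta is ranked above Lambda even though Lambda lies between Eta and the peak Sigma on the axis — preferences dip and rise again. Not single-peaked.
Cluster 2: ranking walks positions 2-4-1-5-3; Lambda is ranked above Tau even though Tau lies between Lambda and the peak Eta on the axis — preferences dip and rise again. Not single-peaked.
Cluster 3 (peak Lambda at position 4): ranking walks positions 4-3-5-2-1, expanding outward from the peak — single-peaked.
Cluster 4 (peak Tau at position 3): ranking walks positions 3-2-1-4-5, expanding outward from the peak — single-peaked.
Cluster 5: ranking walks positions 5-2-4-3-1; Eta is ranked above Lambda even though Lambda lies between Eta and the peak Sigma on the axis — preferences dip and rise again. Not single-peaked.
Cluster 1 violates single-peakedness, so the profile is not single-peaked on this axis.

no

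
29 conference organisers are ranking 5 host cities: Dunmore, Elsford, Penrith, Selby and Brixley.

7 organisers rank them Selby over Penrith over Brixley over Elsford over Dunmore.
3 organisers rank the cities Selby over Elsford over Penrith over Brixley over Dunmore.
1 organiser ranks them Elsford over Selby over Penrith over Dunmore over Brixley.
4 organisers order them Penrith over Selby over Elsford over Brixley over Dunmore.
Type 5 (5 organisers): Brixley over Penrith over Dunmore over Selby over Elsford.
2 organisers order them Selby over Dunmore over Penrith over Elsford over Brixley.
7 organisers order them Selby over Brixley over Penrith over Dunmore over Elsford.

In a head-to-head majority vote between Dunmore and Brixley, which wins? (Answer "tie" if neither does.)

Brixley

Ballots ranking Dunmore above Brixley: 1 + 2 = 3.
Ballots ranking Brixley above Dunmore: 29 − 3 = 26.
Brixley wins the head-to-head 26–3.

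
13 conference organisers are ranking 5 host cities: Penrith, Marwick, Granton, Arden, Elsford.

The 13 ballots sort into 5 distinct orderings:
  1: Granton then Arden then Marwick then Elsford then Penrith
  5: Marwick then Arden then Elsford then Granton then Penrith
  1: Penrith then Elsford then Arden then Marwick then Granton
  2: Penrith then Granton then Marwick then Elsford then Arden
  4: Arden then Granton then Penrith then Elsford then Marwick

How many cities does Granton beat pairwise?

3

Granton against each rival (13 organisers):
Granton vs Penrith: Granton preferred on 1+5+4 = 10 ballots; Granton wins 10–3.
Granton vs Marwick: Granton is ranked higher on 1+2+4 = 7 ballots, Marwick on 6. Granton wins 7–6.
Granton vs Arden: Arden wins 10–3.
Granton vs Elsford: 1+2+4 = 7 for Granton, 6 for Elsford — Granton by 7–6.
Granton beats Penrith, Marwick, Elsford; loses to Arden — 3 pairwise wins.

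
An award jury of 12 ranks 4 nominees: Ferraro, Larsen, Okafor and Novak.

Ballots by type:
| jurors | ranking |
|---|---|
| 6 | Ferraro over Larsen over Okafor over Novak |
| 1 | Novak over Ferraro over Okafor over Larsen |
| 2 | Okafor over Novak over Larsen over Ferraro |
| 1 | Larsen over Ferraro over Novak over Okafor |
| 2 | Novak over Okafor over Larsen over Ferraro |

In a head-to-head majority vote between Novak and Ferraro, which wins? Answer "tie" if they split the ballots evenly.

Ferraro

Ballots ranking Novak above Ferraro: 1 + 2 + 2 = 5.
Ballots ranking Ferraro above Novak: 12 − 5 = 7.
Ferraro wins the head-to-head 7–5.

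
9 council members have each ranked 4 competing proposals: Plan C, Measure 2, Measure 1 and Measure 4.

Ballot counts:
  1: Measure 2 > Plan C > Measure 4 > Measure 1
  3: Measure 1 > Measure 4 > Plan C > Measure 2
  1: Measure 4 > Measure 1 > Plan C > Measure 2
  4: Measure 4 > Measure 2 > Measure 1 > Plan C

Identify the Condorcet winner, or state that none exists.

Measure 4

Pairwise majorities:
Plan C vs Measure 2: Measure 2 wins 5–4.
Plan C vs Measure 1: Plan C is ranked higher on 1 ballot, Measure 1 on 8. Measure 1 wins 8–1.
Plan C vs Measure 4: Measure 4 wins 8–1.
Measure 2 vs Measure 1: Measure 2 is ranked higher on 1+4 = 5 ballots, Measure 1 on 4. Measure 2 wins 5–4.
Measure 2 vs Measure 4: Measure 2 preferred on 1 ballot; Measure 4 wins 8–1.
Measure 1 vs Measure 4: Measure 4, 6–3.
Measure 4 beats each of Plan C, Measure 2, Measure 1 — Measure 4 is the Condorcet winner.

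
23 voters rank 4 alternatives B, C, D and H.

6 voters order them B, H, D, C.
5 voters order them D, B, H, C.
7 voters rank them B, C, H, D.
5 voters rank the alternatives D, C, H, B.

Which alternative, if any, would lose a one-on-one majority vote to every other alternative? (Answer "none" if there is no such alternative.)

Pairwise majorities:
B vs C: B wins 18–5.
B vs D: B preferred on 6+7 = 13 ballots; B wins 13–10.
B vs H: B, 18–5.
C vs D: C preferred on 7 ballots; D wins 16–7.
C vs H: C is ranked higher on 7+5 = 12 ballots, H on 11. C wins 12–11.
D vs H: H, 13–10.
Every alternative wins at least one matchup (B beats C; C beats H; D beats C; H beats D), so there is no Condorcet loser.

none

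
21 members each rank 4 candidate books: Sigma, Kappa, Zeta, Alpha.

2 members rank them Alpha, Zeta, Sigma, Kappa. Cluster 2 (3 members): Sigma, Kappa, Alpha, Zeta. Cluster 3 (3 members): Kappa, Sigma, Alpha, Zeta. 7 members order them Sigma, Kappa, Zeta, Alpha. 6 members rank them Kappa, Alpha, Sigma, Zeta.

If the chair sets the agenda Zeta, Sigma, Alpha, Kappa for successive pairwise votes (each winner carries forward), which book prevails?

Sigma

Round 1: Zeta vs Sigma — 2–19, Sigma advances.
Round 2: Sigma vs Alpha — 13–8, Sigma advances.
Round 3: Sigma vs Kappa — 12–9, Sigma advances.
The agenda winner is Sigma.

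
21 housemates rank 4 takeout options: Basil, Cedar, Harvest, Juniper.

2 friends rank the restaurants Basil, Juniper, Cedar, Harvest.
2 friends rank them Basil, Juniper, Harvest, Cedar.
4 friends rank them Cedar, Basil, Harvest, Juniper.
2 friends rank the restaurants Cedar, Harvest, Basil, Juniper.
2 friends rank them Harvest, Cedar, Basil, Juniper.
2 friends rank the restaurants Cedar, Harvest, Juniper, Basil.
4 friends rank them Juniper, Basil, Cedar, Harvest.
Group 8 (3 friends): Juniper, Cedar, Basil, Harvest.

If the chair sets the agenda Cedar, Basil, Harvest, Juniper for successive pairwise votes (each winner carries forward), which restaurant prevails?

Juniper

Round 1: Cedar vs Basil — 13–8, Cedar advances.
Round 2: Cedar vs Harvest — 17–4, Cedar advances.
Round 3: Cedar vs Juniper — 10–11, Juniper advances.
The agenda winner is Juniper.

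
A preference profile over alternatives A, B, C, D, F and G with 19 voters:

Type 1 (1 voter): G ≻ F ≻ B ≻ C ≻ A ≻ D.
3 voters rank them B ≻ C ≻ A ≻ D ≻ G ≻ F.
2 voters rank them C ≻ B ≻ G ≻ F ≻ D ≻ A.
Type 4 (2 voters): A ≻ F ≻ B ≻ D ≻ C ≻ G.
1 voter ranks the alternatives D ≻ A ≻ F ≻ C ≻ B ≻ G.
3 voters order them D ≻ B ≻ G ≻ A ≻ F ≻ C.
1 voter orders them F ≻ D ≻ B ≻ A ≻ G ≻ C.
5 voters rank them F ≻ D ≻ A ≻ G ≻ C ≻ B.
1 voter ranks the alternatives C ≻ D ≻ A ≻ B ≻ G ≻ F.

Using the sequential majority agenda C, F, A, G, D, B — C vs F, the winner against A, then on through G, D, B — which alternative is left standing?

D

Round 1: C vs F — 6–13, F advances.
Round 2: F vs A — 9–10, A advances.
Round 3: A vs G — 13–6, A advances.
Round 4: A vs D — 6–13, D advances.
Round 5: D vs B — 11–8, D advances.
D survives the agenda.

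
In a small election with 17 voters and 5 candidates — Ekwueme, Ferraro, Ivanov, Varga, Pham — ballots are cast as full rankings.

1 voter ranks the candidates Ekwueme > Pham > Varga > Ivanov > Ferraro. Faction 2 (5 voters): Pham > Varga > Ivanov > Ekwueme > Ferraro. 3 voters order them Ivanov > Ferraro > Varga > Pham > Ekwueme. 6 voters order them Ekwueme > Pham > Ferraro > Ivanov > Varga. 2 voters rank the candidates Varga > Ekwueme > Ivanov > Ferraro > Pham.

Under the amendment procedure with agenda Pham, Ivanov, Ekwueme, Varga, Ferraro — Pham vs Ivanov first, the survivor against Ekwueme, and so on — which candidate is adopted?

Ferraro

Round 1: Pham vs Ivanov — 12–5, Pham advances.
Round 2: Pham vs Ekwueme — 8–9, Ekwueme advances.
Round 3: Ekwueme vs Varga — 7–10, Varga advances.
Round 4: Varga vs Ferraro — 8–9, Ferraro advances.
The agenda winner is Ferraro.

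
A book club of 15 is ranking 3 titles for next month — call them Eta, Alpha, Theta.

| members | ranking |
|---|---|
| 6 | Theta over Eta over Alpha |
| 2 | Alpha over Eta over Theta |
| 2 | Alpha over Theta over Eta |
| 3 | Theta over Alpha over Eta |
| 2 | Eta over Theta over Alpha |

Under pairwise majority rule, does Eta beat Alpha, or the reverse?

Eta

Ballots ranking Eta above Alpha: 6 + 2 = 8.
Ballots ranking Alpha above Eta: 15 − 8 = 7.
Eta wins the head-to-head 8–7.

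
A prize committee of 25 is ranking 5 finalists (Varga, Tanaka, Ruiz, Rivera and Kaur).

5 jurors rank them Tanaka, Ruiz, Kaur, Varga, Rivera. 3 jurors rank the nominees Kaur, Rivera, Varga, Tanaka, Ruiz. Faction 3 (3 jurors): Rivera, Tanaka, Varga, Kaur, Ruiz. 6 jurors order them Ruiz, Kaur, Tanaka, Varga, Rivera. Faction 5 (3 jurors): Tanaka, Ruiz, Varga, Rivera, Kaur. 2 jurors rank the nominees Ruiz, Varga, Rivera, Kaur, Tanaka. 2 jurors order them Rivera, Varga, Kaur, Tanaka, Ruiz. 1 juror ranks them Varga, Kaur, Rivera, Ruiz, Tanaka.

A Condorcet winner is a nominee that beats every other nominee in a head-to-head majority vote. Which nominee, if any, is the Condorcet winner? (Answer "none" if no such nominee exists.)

Head-to-head results (25 jurors):
Varga vs Tanaka: 3+2+2+1 = 8 for Varga, 17 for Tanaka — Tanaka by 17–8.
Varga–Ruiz: Ruiz 16–9.
Varga vs Rivera: Varga, 17–8.
Varga vs Kaur: 11 to 14, Kaur.
Tanaka vs Ruiz: Tanaka is ranked higher on 5+3+3+3+2 = 16 ballots, Ruiz on 9. Tanaka wins 16–9.
Tanaka vs Rivera: Tanaka wins 14–11.
Tanaka vs Kaur: 11 to 14, Kaur.
Ruiz vs Rivera: 16 to 9, Ruiz.
Ruiz vs Kaur: 5+6+3+2 = 16 for Ruiz, 9 for Kaur — Ruiz by 16–9.
Rivera vs Kaur: 3+3+2+2 = 10 for Rivera, 15 for Kaur — Kaur by 15–10.
Each nominee drops at least one matchup (Varga loses to Tanaka; Tanaka loses to Kaur; Ruiz loses to Tanaka; Rivera loses to Varga; Kaur loses to Ruiz); the cycle Tanaka → Ruiz → Kaur → Tanaka rules out a Condorcet winner.

none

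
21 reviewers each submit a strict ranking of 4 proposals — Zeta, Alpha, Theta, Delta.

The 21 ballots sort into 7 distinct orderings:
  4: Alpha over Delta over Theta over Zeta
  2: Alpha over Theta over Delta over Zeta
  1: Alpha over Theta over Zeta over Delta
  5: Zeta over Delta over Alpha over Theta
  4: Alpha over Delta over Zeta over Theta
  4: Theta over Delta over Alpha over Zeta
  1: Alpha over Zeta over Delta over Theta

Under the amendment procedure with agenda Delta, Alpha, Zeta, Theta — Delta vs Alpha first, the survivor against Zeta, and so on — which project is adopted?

Round 1: Delta vs Alpha — 9–12, Alpha advances.
Round 2: Alpha vs Zeta — 16–5, Alpha advances.
Round 3: Alpha vs Theta — 17–4, Alpha advances.
Alpha survives the agenda.

Alpha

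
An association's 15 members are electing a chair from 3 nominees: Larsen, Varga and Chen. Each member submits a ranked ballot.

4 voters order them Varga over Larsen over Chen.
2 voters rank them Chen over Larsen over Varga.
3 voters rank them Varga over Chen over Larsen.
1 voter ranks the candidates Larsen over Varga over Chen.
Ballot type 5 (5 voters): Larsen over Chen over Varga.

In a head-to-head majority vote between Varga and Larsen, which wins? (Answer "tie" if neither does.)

Larsen

Ballots ranking Varga above Larsen: 4 + 3 = 7.
Ballots ranking Larsen above Varga: 15 − 7 = 8.
Larsen wins the head-to-head 8–7.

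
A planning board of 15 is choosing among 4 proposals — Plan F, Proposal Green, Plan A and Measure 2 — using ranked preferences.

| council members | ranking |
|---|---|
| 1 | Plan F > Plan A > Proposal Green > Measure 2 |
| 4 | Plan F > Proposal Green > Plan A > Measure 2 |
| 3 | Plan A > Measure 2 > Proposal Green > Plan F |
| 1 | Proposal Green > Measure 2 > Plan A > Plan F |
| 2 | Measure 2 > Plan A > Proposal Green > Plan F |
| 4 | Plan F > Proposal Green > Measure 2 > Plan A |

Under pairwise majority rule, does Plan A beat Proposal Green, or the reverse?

Proposal Green

Ballots ranking Plan A above Proposal Green: 1 + 3 + 2 = 6.
Ballots ranking Proposal Green above Plan A: 15 − 6 = 9.
Proposal Green wins the head-to-head 9–6.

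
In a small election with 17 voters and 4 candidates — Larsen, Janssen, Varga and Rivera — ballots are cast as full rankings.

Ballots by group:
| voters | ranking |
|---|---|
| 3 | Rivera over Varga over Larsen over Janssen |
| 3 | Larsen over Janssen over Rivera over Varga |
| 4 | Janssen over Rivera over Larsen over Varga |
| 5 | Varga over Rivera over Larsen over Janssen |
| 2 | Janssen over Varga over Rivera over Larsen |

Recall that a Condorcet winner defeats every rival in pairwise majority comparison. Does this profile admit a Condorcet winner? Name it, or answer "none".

none

Pairwise majorities:
Larsen vs Janssen: 3+3+5 = 11 for Larsen, 6 for Janssen — Larsen by 11–6.
Larsen vs Varga: 3+4 = 7 for Larsen, 10 for Varga — Varga by 10–7.
Larsen vs Rivera: 3 for Larsen, 14 for Rivera — Rivera by 14–3.
Janssen vs Varga: 3+4+2 = 9 for Janssen, 8 for Varga — Janssen by 9–8.
Janssen vs Rivera: 3+4+2 = 9 for Janssen, 8 for Rivera — Janssen by 9–8.
Varga vs Rivera: 5+2 = 7 for Varga, 10 for Rivera — Rivera by 10–7.
No candidate is unbeaten: Larsen loses to Varga; Janssen loses to Larsen; Varga loses to Janssen; Rivera loses to Janssen. In particular Larsen > Janssen > Varga > Larsen is a majority cycle — no Condorcet winner exists.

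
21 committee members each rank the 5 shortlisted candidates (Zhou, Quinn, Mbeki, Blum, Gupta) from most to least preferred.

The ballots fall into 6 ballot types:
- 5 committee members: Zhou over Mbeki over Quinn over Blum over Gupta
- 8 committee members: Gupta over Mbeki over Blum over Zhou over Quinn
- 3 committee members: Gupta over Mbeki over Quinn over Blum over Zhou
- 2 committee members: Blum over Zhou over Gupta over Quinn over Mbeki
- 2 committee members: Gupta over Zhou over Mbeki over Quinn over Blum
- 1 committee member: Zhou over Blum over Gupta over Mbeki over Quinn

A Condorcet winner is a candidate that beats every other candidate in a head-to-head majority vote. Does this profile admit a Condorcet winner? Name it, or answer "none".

Gupta

Head-to-head results (21 committee members):
Zhou vs Quinn: 5+8+2+2+1 = 18 for Zhou, 3 for Quinn — Zhou by 18–3.
Zhou vs Mbeki: Zhou is ranked higher on 5+2+2+1 = 10 ballots, Mbeki on 11. Mbeki wins 11–10.
Zhou vs Blum: 5+2+1 = 8 for Zhou, 13 for Blum — Blum by 13–8.
Zhou vs Gupta: 5+2+1 = 8 for Zhou, 13 for Gupta — Gupta by 13–8.
Quinn vs Mbeki: 2 for Quinn, 19 for Mbeki — Mbeki by 19–2.
Quinn vs Blum: Quinn is ranked higher on 5+3+2 = 10 ballots, Blum on 11. Blum wins 11–10.
Quinn vs Gupta: 5 to 16, Gupta.
Mbeki vs Blum: 5+8+3+2 = 18 for Mbeki, 3 for Blum — Mbeki by 18–3.
Mbeki vs Gupta: Mbeki preferred on 5 ballots; Gupta wins 16–5.
Blum vs Gupta: Blum preferred on 5+2+1 = 8 ballots; Gupta wins 13–8.
Gupta wins every pairwise contest, so Gupta is the Condorcet winner.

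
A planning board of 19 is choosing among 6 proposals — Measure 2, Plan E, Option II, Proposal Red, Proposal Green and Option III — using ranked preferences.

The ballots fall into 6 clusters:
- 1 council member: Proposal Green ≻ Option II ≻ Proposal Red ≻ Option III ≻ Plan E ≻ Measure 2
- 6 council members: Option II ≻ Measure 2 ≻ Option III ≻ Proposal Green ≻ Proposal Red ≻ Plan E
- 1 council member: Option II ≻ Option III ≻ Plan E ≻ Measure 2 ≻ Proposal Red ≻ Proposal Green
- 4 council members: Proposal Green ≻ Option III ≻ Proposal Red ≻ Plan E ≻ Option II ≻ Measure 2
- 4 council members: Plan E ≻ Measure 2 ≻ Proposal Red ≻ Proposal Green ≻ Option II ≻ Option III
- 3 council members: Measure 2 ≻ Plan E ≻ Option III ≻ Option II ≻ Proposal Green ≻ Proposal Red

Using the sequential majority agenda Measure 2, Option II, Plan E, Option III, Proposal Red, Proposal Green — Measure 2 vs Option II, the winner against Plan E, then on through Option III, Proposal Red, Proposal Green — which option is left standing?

Option III

Round 1: Measure 2 vs Option II — 7–12, Option II advances.
Round 2: Option II vs Plan E — 8–11, Plan E advances.
Round 3: Plan E vs Option III — 7–12, Option III advances.
Round 4: Option III vs Proposal Red — 14–5, Option III advances.
Round 5: Option III vs Proposal Green — 10–9, Option III advances.
Option III survives the agenda.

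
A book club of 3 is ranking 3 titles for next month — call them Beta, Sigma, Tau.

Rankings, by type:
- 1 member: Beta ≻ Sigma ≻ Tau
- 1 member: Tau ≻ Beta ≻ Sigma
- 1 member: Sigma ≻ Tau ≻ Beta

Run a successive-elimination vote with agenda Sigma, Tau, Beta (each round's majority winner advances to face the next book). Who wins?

Round 1: Sigma vs Tau — 2–1, Sigma advances.
Round 2: Sigma vs Beta — 1–2, Beta advances.
The agenda winner is Beta.

Beta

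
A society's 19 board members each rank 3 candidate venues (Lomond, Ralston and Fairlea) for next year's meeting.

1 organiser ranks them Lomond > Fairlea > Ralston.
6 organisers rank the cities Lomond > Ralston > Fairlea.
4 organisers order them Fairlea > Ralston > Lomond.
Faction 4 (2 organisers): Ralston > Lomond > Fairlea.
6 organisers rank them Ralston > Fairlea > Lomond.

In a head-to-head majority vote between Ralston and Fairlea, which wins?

Ballots ranking Ralston above Fairlea: 6 + 2 + 6 = 14.
Ballots ranking Fairlea above Ralston: 19 − 14 = 5.
Ralston wins the head-to-head 14–5.

Ralston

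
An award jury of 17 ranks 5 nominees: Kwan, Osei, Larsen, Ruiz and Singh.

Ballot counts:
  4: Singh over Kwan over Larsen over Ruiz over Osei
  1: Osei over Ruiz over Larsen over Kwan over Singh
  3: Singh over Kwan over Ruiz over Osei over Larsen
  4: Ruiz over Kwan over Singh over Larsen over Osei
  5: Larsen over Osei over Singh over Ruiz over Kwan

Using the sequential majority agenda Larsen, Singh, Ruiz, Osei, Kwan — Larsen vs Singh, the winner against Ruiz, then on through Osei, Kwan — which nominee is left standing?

Round 1: Larsen vs Singh — 6–11, Singh advances.
Round 2: Singh vs Ruiz — 12–5, Singh advances.
Round 3: Singh vs Osei — 11–6, Singh advances.
Round 4: Singh vs Kwan — 12–5, Singh advances.
The agenda winner is Singh.

Singh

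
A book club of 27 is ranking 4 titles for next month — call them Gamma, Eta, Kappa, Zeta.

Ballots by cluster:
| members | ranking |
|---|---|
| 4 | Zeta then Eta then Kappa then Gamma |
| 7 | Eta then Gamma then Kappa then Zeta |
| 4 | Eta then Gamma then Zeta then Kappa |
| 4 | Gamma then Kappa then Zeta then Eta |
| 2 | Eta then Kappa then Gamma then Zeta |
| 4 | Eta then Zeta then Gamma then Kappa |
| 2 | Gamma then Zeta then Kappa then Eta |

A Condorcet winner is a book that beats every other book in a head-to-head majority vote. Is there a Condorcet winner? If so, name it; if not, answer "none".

Eta

Pairwise majorities:
Gamma vs Eta: Gamma is ranked higher on 4+2 = 6 ballots, Eta on 21. Eta wins 21–6.
Gamma vs Kappa: Gamma preferred on 7+4+4+4+2 = 21 ballots; Gamma wins 21–6.
Gamma vs Zeta: Gamma is ranked higher on 7+4+4+2+2 = 19 ballots, Zeta on 8. Gamma wins 19–8.
Eta–Kappa: Eta 21–6.
Eta vs Zeta: Eta preferred on 7+4+2+4 = 17 ballots; Eta wins 17–10.
Kappa vs Zeta: Kappa preferred on 7+4+2 = 13 ballots; Zeta wins 14–13.
Eta defeats every rival head-to-head and is the Condorcet winner.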